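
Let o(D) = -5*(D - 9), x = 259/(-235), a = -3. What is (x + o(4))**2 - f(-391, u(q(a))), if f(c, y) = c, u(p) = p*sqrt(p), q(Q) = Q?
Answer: 53132431/55225 ≈ 962.11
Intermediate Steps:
u(p) = p**(3/2)
x = -259/235 (x = 259*(-1/235) = -259/235 ≈ -1.1021)
o(D) = 45 - 5*D (o(D) = -5*(-9 + D) = 45 - 5*D)
(x + o(4))**2 - f(-391, u(q(a))) = (-259/235 + (45 - 5*4))**2 - 1*(-391) = (-259/235 + (45 - 20))**2 + 391 = (-259/235 + 25)**2 + 391 = (5616/235)**2 + 391 = 31539456/55225 + 391 = 53132431/55225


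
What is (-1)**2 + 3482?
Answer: 3483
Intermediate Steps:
(-1)**2 + 3482 = 1 + 3482 = 3483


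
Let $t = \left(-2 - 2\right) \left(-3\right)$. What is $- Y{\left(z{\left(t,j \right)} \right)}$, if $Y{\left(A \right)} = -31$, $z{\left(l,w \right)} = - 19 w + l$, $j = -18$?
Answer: $31$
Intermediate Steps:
$t = 12$ ($t = \left(-4\right) \left(-3\right) = 12$)
$z{\left(l,w \right)} = l - 19 w$
$- Y{\left(z{\left(t,j \right)} \right)} = \left(-1\right) \left(-31\right) = 31$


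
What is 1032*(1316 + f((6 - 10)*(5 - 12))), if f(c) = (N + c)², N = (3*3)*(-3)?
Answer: 1359144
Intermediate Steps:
N = -27 (N = 9*(-3) = -27)
f(c) = (-27 + c)²
1032*(1316 + f((6 - 10)*(5 - 12))) = 1032*(1316 + (-27 + (6 - 10)*(5 - 12))²) = 1032*(1316 + (-27 - 4*(-7))²) = 1032*(1316 + (-27 + 28)²) = 1032*(1316 + 1²) = 1032*(1316 + 1) = 1032*1317 = 1359144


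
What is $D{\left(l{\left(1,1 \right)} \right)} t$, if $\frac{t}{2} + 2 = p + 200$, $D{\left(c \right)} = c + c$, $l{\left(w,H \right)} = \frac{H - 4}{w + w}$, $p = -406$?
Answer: $1248$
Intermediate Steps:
$l{\left(w,H \right)} = \frac{-4 + H}{2 w}$
$D{\left(c \right)} = 2 c$
$t = -416$ ($t = -4 + 2 \left(-406 + 200\right) = -4 + 2 \left(-206\right) = -4 - 412 = -416$)
$D{\left(l{\left(1,1 \right)} \right)} t = 2 \frac{-4 + 1}{2 \cdot 1} \left(-416\right) = 2 \cdot \frac{1}{2} \cdot 1 \left(-3\right) \left(-416\right) = 2 \left(- \frac{3}{2}\right) \left(-416\right) = \left(-3\right) \left(-416\right) = 1248$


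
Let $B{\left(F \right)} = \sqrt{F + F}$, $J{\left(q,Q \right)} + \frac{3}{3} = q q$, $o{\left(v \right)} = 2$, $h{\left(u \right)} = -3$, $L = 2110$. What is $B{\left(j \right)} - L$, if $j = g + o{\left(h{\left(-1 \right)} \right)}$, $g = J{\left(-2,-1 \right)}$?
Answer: $-2110 + \sqrt{10} \approx -2106.8$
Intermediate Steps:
$J{\left(q,Q \right)} = -1 + q^{2}$ ($J{\left(q,Q \right)} = -1 + q q = -1 + q^{2}$)
$g = 3$ ($g = -1 + \left(-2\right)^{2} = -1 + 4 = 3$)
$j = 5$ ($j = 3 + 2 = 5$)
$B{\left(F \right)} = \sqrt{2} \sqrt{F}$ ($B{\left(F \right)} = \sqrt{2 F} = \sqrt{2} \sqrt{F}$)
$B{\left(j \right)} - L = \sqrt{2} \sqrt{5} - 2110 = \sqrt{10} - 2110 = -2110 + \sqrt{10}$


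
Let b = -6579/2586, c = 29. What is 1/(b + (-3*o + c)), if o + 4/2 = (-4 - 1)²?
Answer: -862/36673 ≈ -0.023505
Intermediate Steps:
o = 23 (o = -2 + (-4 - 1)² = -2 + (-5)² = -2 + 25 = 23)
b = -2193/862 (b = -6579*1/2586 = -2193/862 ≈ -2.5441)
1/(b + (-3*o + c)) = 1/(-2193/862 + (-3*23 + 29)) = 1/(-2193/862 + (-69 + 29)) = 1/(-2193/862 - 40) = 1/(-36673/862) = -862/36673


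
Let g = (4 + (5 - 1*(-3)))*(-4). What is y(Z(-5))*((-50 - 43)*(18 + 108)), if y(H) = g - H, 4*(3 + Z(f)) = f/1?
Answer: 1025325/2 ≈ 5.1266e+5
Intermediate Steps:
g = -48 (g = (4 + (5 + 3))*(-4) = (4 + 8)*(-4) = 12*(-4) = -48)
Z(f) = -3 + f/4 (Z(f) = -3 + (f/1)/4 = -3 + (f*1)/4 = -3 + f/4)
y(H) = -48 - H
y(Z(-5))*((-50 - 43)*(18 + 108)) = (-48 - (-3 + (¼)*(-5)))*((-50 - 43)*(18 + 108)) = (-48 - (-3 - 5/4))*(-93*126) = (-48 - 1*(-17/4))*(-11718) = (-48 + 17/4)*(-11718) = -175/4*(-11718) = 1025325/2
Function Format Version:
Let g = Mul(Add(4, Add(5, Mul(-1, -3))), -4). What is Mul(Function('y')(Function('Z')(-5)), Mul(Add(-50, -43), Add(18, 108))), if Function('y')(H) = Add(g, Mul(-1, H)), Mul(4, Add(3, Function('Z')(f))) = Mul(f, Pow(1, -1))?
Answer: Rational(1025325, 2) ≈ 5.1266e+5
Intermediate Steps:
g = -48 (g = Mul(Add(4, Add(5, 3)), -4) = Mul(Add(4, 8), -4) = Mul(12, -4) = -48)
Function('Z')(f) = Add(-3, Mul(Rational(1, 4), f)) (Function('Z')(f) = Add(-3, Mul(Rational(1, 4), Mul(f, Pow(1, -1)))) = Add(-3, Mul(Rational(1, 4), Mul(f, 1))) = Add(-3, Mul(Rational(1, 4), f)))
Function('y')(H) = Add(-48, Mul(-1, H))
Mul(Function('y')(Function('Z')(-5)), Mul(Add(-50, -43), Add(18, 108))) = Mul(Add(-48, Mul(-1, Add(-3, Mul(Rational(1, 4), -5)))), Mul(Add(-50, -43), Add(18, 108))) = Mul(Add(-48, Mul(-1, Add(-3, Rational(-5, 4)))), Mul(-93, 126)) = Mul(Add(-48, Mul(-1, Rational(-17, 4))), -11718) = Mul(Add(-48, Rational(17, 4)), -11718) = Mul(Rational(-175, 4), -11718) = Rational(1025325, 2)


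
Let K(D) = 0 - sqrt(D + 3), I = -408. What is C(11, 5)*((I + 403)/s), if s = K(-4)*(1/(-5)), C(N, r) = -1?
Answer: -25*I ≈ -25.0*I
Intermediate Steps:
K(D) = -sqrt(3 + D) (K(D) = 0 - sqrt(3 + D) = -sqrt(3 + D))
s = I/5 (s = (-sqrt(3 - 4))*(1/(-5)) = (-sqrt(-1))*(1*(-1/5)) = -I*(-1/5) = I/5 ≈ 0.2*I)
C(11, 5)*((I + 403)/s) = -(-408 + 403)/(I/5) = -(-5)*(-5*I) = -25*I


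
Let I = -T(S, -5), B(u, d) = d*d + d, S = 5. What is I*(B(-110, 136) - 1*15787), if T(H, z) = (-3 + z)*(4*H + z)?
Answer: 341400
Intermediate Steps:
T(H, z) = (-3 + z)*(z + 4*H)
B(u, d) = d + d**2 (B(u, d) = d**2 + d = d + d**2)
I = 120 (I = -((-5)**2 - 12*5 - 3*(-5) + 4*5*(-5)) = -(25 - 60 + 15 - 100) = -1*(-120) = 120)
I*(B(-110, 136) - 1*15787) = 120*(136*(1 + 136) - 1*15787) = 120*(136*137 - 15787) = 120*(18632 - 15787) = 120*2845 = 341400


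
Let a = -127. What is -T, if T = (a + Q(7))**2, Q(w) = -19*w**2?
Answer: -1119364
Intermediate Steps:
T = 1119364 (T = (-127 - 19*7**2)**2 = (-127 - 19*49)**2 = (-127 - 931)**2 = (-1058)**2 = 1119364)
-T = -1*1119364 = -1119364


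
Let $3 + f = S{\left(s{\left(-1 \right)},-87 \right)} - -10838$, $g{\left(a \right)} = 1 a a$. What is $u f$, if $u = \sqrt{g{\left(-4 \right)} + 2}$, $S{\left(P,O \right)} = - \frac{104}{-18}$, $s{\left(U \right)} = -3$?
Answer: $\frac{97567 \sqrt{2}}{3} \approx 45994.0$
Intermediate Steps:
$g{\left(a \right)} = a^{2}$ ($g{\left(a \right)} = a a = a^{2}$)
$S{\left(P,O \right)} = \frac{52}{9}$ ($S{\left(P,O \right)} = \left(-104\right) \left(- \frac{1}{18}\right) = \frac{52}{9}$)
$f = \frac{97567}{9}$ ($f = -3 + \left(\frac{52}{9} - -10838\right) = -3 + \left(\frac{52}{9} + 10838\right) = -3 + \frac{97594}{9} = \frac{97567}{9} \approx 10841.0$)
$u = 3 \sqrt{2}$ ($u = \sqrt{\left(-4\right)^{2} + 2} = \sqrt{16 + 2} = \sqrt{18} = 3 \sqrt{2} \approx 4.2426$)
$u f = 3 \sqrt{2} \cdot \frac{97567}{9} = \frac{97567 \sqrt{2}}{3}$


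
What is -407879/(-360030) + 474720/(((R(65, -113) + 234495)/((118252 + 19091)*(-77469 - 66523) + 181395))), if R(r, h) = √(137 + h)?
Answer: -264197961034709911523069707/6599098479170010 + 6258743881769280*√6/18329301667 ≈ -4.0035e+10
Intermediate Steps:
-407879/(-360030) + 474720/(((R(65, -113) + 234495)/((118252 + 19091)*(-77469 - 66523) + 181395))) = -407879/(-360030) + 474720/(((√(137 - 113) + 234495)/((118252 + 19091)*(-77469 - 66523) + 181395))) = -407879*(-1/360030) + 474720/(((√24 + 234495)/(137343*(-143992) + 181395))) = 407879/360030 + 474720/(((2*√6 + 234495)/(-19776293256 + 181395))) = 407879/360030 + 474720/(((234495 + 2*√6)/(-19776111861))) = 407879/360030 + 474720/(((234495 + 2*√6)*(-1/19776111861))) = 407879/360030 + 474720/(-78165/6592037287 - 2*√6/19776111861)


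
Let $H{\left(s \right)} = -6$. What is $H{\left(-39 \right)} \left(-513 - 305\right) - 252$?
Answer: $4656$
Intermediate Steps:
$H{\left(-39 \right)} \left(-513 - 305\right) - 252 = - 6 \left(-513 - 305\right) - 252 = \left(-6\right) \left(-818\right) - 252 = 4908 - 252 = 4656$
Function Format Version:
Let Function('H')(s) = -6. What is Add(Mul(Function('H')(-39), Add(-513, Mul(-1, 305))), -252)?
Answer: 4656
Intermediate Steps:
Add(Mul(Function('H')(-39), Add(-513, Mul(-1, 305))), -252) = Add(Mul(-6, Add(-513, Mul(-1, 305))), -252) = Add(Mul(-6, Add(-513, -305)), -252) = Add(Mul(-6, -818), -252) = Add(4908, -252) = 4656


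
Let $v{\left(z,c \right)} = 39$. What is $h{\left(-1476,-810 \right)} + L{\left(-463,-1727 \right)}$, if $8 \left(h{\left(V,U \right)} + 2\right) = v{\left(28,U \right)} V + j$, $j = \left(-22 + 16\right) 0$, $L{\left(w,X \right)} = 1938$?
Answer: $- \frac{10519}{2} \approx -5259.5$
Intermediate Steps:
$j = 0$ ($j = \left(-6\right) 0 = 0$)
$h{\left(V,U \right)} = -2 + \frac{39 V}{8}$ ($h{\left(V,U \right)} = -2 + \frac{39 V + 0}{8} = -2 + \frac{39 V}{8}$)
$h{\left(-1476,-810 \right)} + L{\left(-463,-1727 \right)} = \left(-2 + \frac{39}{8} \left(-1476\right)\right) + 1938 = \left(-2 - \frac{14391}{2}\right) + 1938 = - \frac{14395}{2} + 1938 = - \frac{10519}{2}$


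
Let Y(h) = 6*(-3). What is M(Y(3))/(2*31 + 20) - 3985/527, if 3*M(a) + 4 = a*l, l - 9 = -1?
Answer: -529153/64821 ≈ -8.1633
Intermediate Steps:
Y(h) = -18
l = 8 (l = 9 - 1 = 8)
M(a) = -4/3 + 8*a/3 (M(a) = -4/3 + (a*8)/3 = -4/3 + (8*a)/3 = -4/3 + 8*a/3)
M(Y(3))/(2*31 + 20) - 3985/527 = (-4/3 + (8/3)*(-18))/(2*31 + 20) - 3985/527 = (-4/3 - 48)/(62 + 20) - 3985*1/527 = -148/3/82 - 3985/527 = -148/3*1/82 - 3985/527 = -74/123 - 3985/527 = -529153/64821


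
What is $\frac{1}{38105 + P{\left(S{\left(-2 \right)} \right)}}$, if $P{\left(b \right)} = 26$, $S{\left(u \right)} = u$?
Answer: $\frac{1}{38131} \approx 2.6225 \cdot 10^{-5}$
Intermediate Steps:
$\frac{1}{38105 + P{\left(S{\left(-2 \right)} \right)}} = \frac{1}{38105 + 26} = \frac{1}{38131}$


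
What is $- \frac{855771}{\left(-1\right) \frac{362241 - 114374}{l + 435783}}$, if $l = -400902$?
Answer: $\frac{29850148251}{247867} \approx 1.2043 \cdot 10^{5}$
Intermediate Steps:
$- \frac{855771}{\left(-1\right) \frac{362241 - 114374}{l + 435783}} = - \frac{855771}{\left(-1\right) \frac{362241 - 114374}{-400902 + 435783}} = - \frac{855771}{\left(-1\right) \frac{247867}{34881}} = - \frac{855771}{- \frac{247867}{34881}} = \left(-855771\right) \left(- \frac{34881}{247867}\right) = \frac{29850148251}{247867}$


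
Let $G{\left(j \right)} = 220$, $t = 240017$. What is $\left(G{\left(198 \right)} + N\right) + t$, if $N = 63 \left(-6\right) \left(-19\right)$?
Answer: $247419$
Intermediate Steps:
$N = 7182$ ($N = \left(-378\right) \left(-19\right) = 7182$)
$\left(G{\left(198 \right)} + N\right) + t = \left(220 + 7182\right) + 240017 = 7402 + 240017 = 247419$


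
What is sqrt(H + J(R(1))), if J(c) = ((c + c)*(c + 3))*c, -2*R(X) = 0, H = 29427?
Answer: sqrt(29427) ≈ 171.54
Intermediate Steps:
R(X) = 0 (R(X) = -1/2*0 = 0)
J(c) = 2*c**2*(3 + c) (J(c) = ((2*c)*(3 + c))*c = (2*c*(3 + c))*c = 2*c**2*(3 + c))
sqrt(H + J(R(1))) = sqrt(29427 + 2*0**2*(3 + 0)) = sqrt(29427 + 2*0*3) = sqrt(29427 + 0) = sqrt(29427)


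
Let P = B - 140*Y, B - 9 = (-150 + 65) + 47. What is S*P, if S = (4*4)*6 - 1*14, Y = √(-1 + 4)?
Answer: -2378 - 11480*√3 ≈ -22262.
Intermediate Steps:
Y = √3 ≈ 1.7320
B = -29 (B = 9 + ((-150 + 65) + 47) = 9 + (-85 + 47) = 9 - 38 = -29)
P = -29 - 140*√3 ≈ -271.49
S = 82 (S = 16*6 - 14 = 96 - 14 = 82)
S*P = 82*(-29 - 140*√3) = -2378 - 11480*√3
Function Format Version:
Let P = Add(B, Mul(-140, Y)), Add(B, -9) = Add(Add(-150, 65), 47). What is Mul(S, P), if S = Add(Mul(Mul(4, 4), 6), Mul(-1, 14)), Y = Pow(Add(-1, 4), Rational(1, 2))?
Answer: Add(-2378, Mul(-11480, Pow(3, Rational(1, 2)))) ≈ -22262.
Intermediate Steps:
Y = Pow(3, Rational(1, 2)) ≈ 1.7320
B = -29 (B = Add(9, Add(Add(-150, 65), 47)) = Add(9, Add(-85, 47)) = Add(9, -38) = -29)
P = Add(-29, Mul(-140, Pow(3, Rational(1, 2)))) ≈ -271.49
S = 82 (S = Add(Mul(16, 6), -14) = Add(96, -14) = 82)
Mul(S, P) = Mul(82, Add(-29, Mul(-140, Pow(3, Rational(1, 2))))) = Add(-2378, Mul(-11480, Pow(3, Rational(1, 2))))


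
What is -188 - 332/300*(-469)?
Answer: 24827/75 ≈ 331.03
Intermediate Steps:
-188 - 332/300*(-469) = -188 - 332*1/300*(-469) = -188 - 83/75*(-469) = -188 + 38927/75 = 24827/75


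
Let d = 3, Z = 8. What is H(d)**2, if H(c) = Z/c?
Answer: 64/9 ≈ 7.1111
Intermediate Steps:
H(c) = 8/c
H(d)**2 = (8/3)**2 = 64/9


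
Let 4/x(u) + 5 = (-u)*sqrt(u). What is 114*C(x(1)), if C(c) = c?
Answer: -76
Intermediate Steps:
x(u) = 4/(-5 - u**(3/2)) (x(u) = 4/(-5 + (-u)*sqrt(u)) = 4/(-5 - u**(3/2)))
114*C(x(1)) = 114*(-4/(5 + 1**(3/2))) = 114*(-4/(5 + 1)) = 114*(-4/6) = 114*(-4*1/6) = 114*(-2/3) = -76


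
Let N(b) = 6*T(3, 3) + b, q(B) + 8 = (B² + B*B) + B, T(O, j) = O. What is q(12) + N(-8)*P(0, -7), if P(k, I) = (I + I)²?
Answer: 2252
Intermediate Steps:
P(k, I) = 4*I² (P(k, I) = (2*I)² = 4*I²)
q(B) = -8 + B + 2*B² (q(B) = -8 + ((B² + B*B) + B) = -8 + ((B² + B²) + B) = -8 + (2*B² + B) = -8 + (B + 2*B²) = -8 + B + 2*B²)
N(b) = 18 + b (N(b) = 6*3 + b = 18 + b)
q(12) + N(-8)*P(0, -7) = (-8 + 12 + 2*12²) + (18 - 8)*(4*(-7)²) = (-8 + 12 + 2*144) + 10*(4*49) = (-8 + 12 + 288) + 10*196 = 292 + 1960 = 2252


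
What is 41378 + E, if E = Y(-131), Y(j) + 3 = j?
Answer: 41244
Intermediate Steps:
Y(j) = -3 + j
E = -134 (E = -3 - 131 = -134)
41378 + E = 41378 - 134 = 41244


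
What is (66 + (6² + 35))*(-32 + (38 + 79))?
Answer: 11645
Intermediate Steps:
(66 + (6² + 35))*(-32 + (38 + 79)) = (66 + (36 + 35))*(-32 + 117) = (66 + 71)*85 = 137*85 = 11645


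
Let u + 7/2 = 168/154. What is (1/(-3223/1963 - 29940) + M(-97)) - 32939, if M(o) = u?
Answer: -42595210115159/1293059746 ≈ -32941.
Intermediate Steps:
u = -53/22 (u = -7/2 + 168/154 = -7/2 + 168*(1/154) = -7/2 + 12/11 = -53/22 ≈ -2.4091)
M(o) = -53/22
(1/(-3223/1963 - 29940) + M(-97)) - 32939 = (1/(-3223/1963 - 29940) - 53/22) - 32939 = (1/(-58775443/1963) - 53/22) - 32939 = (-1963/58775443 - 53/22) - 32939 = -3115141665/1293059746 - 32939 = -42595210115159/1293059746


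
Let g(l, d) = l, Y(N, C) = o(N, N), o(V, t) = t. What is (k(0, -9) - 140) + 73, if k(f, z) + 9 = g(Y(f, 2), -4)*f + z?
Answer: -85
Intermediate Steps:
Y(N, C) = N
k(f, z) = -9 + z + f² (k(f, z) = -9 + (f*f + z) = -9 + (f² + z) = -9 + (z + f²) = -9 + z + f²)
(k(0, -9) - 140) + 73 = ((-9 - 9 + 0²) - 140) + 73 = ((-9 - 9 + 0) - 140) + 73 = (-18 - 140) + 73 = -158 + 73 = -85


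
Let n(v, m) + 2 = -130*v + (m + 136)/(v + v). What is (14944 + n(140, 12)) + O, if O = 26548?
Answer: 1630337/70 ≈ 23291.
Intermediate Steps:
n(v, m) = -2 - 130*v + (136 + m)/(2*v) (n(v, m) = -2 + (-130*v + (m + 136)/(v + v)) = -2 + (-130*v + (136 + m)/((2*v))) = -2 + (-130*v + (136 + m)*(1/(2*v))) = -2 + (-130*v + (136 + m)/(2*v)) = -2 - 130*v + (136 + m)/(2*v))
(14944 + n(140, 12)) + O = (14944 + (-2 - 130*140 + 68/140 + (½)*12/140)) + 26548 = (14944 + (-2 - 18200 + 68*(1/140) + (½)*12*(1/140))) + 26548 = (14944 + (-2 - 18200 + 17/35 + 3/70)) + 26548 = (14944 - 1274103/70) + 26548 = -228023/70 + 26548 = 1630337/70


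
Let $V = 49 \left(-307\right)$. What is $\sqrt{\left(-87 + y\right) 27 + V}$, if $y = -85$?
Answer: $i \sqrt{19687} \approx 140.31 i$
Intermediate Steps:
$V = -15043$
$\sqrt{\left(-87 + y\right) 27 + V} = \sqrt{\left(-87 - 85\right) 27 - 15043} = \sqrt{\left(-172\right) 27 - 15043} = \sqrt{-4644 - 15043} = \sqrt{-19687} = i \sqrt{19687}$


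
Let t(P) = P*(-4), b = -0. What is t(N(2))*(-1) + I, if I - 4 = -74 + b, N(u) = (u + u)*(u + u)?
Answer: -6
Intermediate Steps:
b = 0 (b = -2*0 = 0)
N(u) = 4*u**2 (N(u) = (2*u)*(2*u) = 4*u**2)
t(P) = -4*P
I = -70 (I = 4 + (-74 + 0) = 4 - 74 = -70)
t(N(2))*(-1) + I = -16*2**2*(-1) - 70 = -16*4*(-1) - 70 = -4*16*(-1) - 70 = -64*(-1) - 70 = 64 - 70 = -6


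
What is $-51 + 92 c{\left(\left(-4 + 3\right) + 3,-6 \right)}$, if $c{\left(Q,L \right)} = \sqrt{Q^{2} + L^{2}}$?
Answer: $-51 + 184 \sqrt{10} \approx 530.86$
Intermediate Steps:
$c{\left(Q,L \right)} = \sqrt{L^{2} + Q^{2}}$
$-51 + 92 c{\left(\left(-4 + 3\right) + 3,-6 \right)} = -51 + 92 \sqrt{\left(-6\right)^{2} + \left(\left(-4 + 3\right) + 3\right)^{2}} = -51 + 92 \sqrt{36 + \left(-1 + 3\right)^{2}} = -51 + 92 \sqrt{36 + 2^{2}} = -51 + 92 \sqrt{36 + 4} = -51 + 92 \sqrt{40} = -51 + 92 \cdot 2 \sqrt{10} = -51 + 184 \sqrt{10}$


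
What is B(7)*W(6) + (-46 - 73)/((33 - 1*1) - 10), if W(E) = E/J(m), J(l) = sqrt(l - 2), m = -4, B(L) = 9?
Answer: -119/22 - 9*I*sqrt(6) ≈ -5.4091 - 22.045*I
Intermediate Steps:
J(l) = sqrt(-2 + l)
W(E) = -I*E*sqrt(6)/6 (W(E) = E/(sqrt(-2 - 4)) = E/(sqrt(-6)) = E/((I*sqrt(6))) = E*(-I*sqrt(6)/6) = -I*E*sqrt(6)/6)
B(7)*W(6) + (-46 - 73)/((33 - 1*1) - 10) = 9*(-1/6*I*6*sqrt(6)) + (-46 - 73)/((33 - 1*1) - 10) = 9*(-I*sqrt(6)) - 119/((33 - 1) - 10) = -9*I*sqrt(6) - 119/(32 - 10) = -9*I*sqrt(6) - 119/22 = -119/22 - 9*I*sqrt(6)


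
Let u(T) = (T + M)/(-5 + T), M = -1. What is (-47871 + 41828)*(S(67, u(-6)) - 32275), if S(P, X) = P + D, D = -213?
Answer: 195920103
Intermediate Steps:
u(T) = (-1 + T)/(-5 + T) (u(T) = (T - 1)/(-5 + T) = (-1 + T)/(-5 + T))
S(P, X) = -213 + P (S(P, X) = P - 213 = -213 + P)
(-47871 + 41828)*(S(67, u(-6)) - 32275) = (-47871 + 41828)*((-213 + 67) - 32275) = -6043*(-146 - 32275) = -6043*(-32421) = 195920103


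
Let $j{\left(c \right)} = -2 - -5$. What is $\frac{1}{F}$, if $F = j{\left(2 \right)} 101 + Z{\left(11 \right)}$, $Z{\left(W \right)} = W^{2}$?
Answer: $\frac{1}{424} \approx 0.0023585$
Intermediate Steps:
$j{\left(c \right)} = 3$ ($j{\left(c \right)} = -2 + 5 = 3$)
$F = 424$ ($F = 3 \cdot 101 + 11^{2} = 303 + 121 = 424$)
$\frac{1}{F} = \frac{1}{424}$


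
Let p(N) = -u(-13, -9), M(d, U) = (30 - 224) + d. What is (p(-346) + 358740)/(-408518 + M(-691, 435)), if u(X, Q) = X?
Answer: -358753/409403 ≈ -0.87628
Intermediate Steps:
M(d, U) = -194 + d
p(N) = 13 (p(N) = -1*(-13) = 13)
(p(-346) + 358740)/(-408518 + M(-691, 435)) = (13 + 358740)/(-408518 + (-194 - 691)) = 358753/(-408518 - 885) = 358753/(-409403) = 358753*(-1/409403) = -358753/409403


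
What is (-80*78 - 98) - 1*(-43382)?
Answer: 37044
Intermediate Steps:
(-80*78 - 98) - 1*(-43382) = (-6240 - 98) + 43382 = -6338 + 43382 = 37044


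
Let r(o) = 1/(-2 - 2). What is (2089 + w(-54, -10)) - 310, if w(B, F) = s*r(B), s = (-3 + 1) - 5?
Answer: 7123/4 ≈ 1780.8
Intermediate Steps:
r(o) = -¼ (r(o) = 1/(-4) = -¼)
s = -7 (s = -2 - 5 = -7)
w(B, F) = 7/4 (w(B, F) = -7*(-¼) = 7/4)
(2089 + w(-54, -10)) - 310 = (2089 + 7/4) - 310 = 8363/4 - 310 = 7123/4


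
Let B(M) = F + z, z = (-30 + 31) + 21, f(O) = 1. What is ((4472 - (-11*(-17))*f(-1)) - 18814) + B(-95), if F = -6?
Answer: -14513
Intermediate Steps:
z = 22 (z = 1 + 21 = 22)
B(M) = 16 (B(M) = -6 + 22 = 16)
((4472 - (-11*(-17))*f(-1)) - 18814) + B(-95) = ((4472 - (-11*(-17))) - 18814) + 16 = ((4472 - 187) - 18814) + 16 = (4285 - 18814) + 16 = -14529 + 16 = -14513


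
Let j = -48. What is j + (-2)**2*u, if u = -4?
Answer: -64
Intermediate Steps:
j + (-2)**2*u = -48 + (-2)**2*(-4) = -48 + 4*(-4) = -48 - 16 = -64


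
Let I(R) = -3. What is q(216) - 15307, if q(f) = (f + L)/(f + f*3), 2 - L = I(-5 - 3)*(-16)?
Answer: -6612539/432 ≈ -15307.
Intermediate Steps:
L = -46 (L = 2 - (-3)*(-16) = 2 - 1*48 = 2 - 48 = -46)
q(f) = (-46 + f)/(4*f) (q(f) = (f - 46)/(f + f*3) = (-46 + f)/(f + 3*f) = (-46 + f)/((4*f)) = (-46 + f)*(1/(4*f)) = (-46 + f)/(4*f))
q(216) - 15307 = (¼)*(-46 + 216)/216 - 15307 = (¼)*(1/216)*170 - 15307 = 85/432 - 15307 = -6612539/432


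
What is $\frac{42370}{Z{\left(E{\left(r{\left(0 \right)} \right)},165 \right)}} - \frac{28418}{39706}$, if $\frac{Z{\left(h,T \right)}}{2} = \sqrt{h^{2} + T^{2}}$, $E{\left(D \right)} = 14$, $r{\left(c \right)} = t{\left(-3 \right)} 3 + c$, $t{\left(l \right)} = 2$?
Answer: $- \frac{14209}{19853} + \frac{21185 \sqrt{27421}}{27421} \approx 127.22$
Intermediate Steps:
$r{\left(c \right)} = 6 + c$ ($r{\left(c \right)} = 2 \cdot 3 + c = 6 + c$)
$Z{\left(h,T \right)} = 2 \sqrt{T^{2} + h^{2}}$ ($Z{\left(h,T \right)} = 2 \sqrt{h^{2} + T^{2}} = 2 \sqrt{T^{2} + h^{2}}$)
$\frac{42370}{Z{\left(E{\left(r{\left(0 \right)} \right)},165 \right)}} - \frac{28418}{39706} = \frac{42370}{2 \sqrt{165^{2} + 14^{2}}} - \frac{28418}{39706} = \frac{42370}{2 \sqrt{27225 + 196}} - \frac{14209}{19853} = \frac{42370}{2 \sqrt{27421}} - \frac{14209}{19853} = 42370 \frac{\sqrt{27421}}{54842} - \frac{14209}{19853} = \frac{21185 \sqrt{27421}}{27421} - \frac{14209}{19853} = - \frac{14209}{19853} + \frac{21185 \sqrt{27421}}{27421}$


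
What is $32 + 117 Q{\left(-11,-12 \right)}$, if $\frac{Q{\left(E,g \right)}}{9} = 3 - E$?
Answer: $14774$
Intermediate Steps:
$Q{\left(E,g \right)} = 27 - 9 E$ ($Q{\left(E,g \right)} = 9 \left(3 - E\right) = 27 - 9 E$)
$32 + 117 Q{\left(-11,-12 \right)} = 32 + 117 \left(27 - -99\right) = 32 + 117 \left(27 + 99\right) = 32 + 117 \cdot 126 = 32 + 14742 = 14774$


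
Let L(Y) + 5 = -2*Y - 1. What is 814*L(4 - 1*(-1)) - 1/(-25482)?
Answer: -331877567/25482 ≈ -13024.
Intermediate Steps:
L(Y) = -6 - 2*Y (L(Y) = -5 + (-2*Y - 1) = -5 + (-1 - 2*Y) = -6 - 2*Y)
814*L(4 - 1*(-1)) - 1/(-25482) = 814*(-6 - 2*(4 - 1*(-1))) - 1/(-25482) = 814*(-6 - 2*(4 + 1)) - 1*(-1/25482) = 814*(-6 - 2*5) + 1/25482 = 814*(-6 - 10) + 1/25482 = 814*(-16) + 1/25482 = -13024 + 1/25482 = -331877567/25482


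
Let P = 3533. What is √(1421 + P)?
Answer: √4954 ≈ 70.385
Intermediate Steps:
√(1421 + P) = √(1421 + 3533) = √4954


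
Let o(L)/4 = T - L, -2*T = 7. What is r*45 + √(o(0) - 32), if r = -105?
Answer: -4725 + I*√46 ≈ -4725.0 + 6.7823*I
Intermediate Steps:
T = -7/2 (T = -½*7 = -7/2 ≈ -3.5000)
o(L) = -14 - 4*L (o(L) = 4*(-7/2 - L) = -14 - 4*L)
r*45 + √(o(0) - 32) = -105*45 + √((-14 - 4*0) - 32) = -4725 + √((-14 + 0) - 32) = -4725 + √(-14 - 32) = -4725 + √(-46) = -4725 + I*√46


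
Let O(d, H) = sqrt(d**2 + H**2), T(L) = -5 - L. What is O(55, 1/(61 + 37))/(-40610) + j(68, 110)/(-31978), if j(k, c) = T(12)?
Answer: 17/31978 - sqrt(29052101)/3979780 ≈ -0.00082273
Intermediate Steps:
j(k, c) = -17 (j(k, c) = -5 - 1*12 = -5 - 12 = -17)
O(d, H) = sqrt(H**2 + d**2)
O(55, 1/(61 + 37))/(-40610) + j(68, 110)/(-31978) = sqrt((1/(61 + 37))**2 + 55**2)/(-40610) - 17/(-31978) = sqrt((1/98)**2 + 3025)*(-1/40610) - 17*(-1/31978) = sqrt((1/98)**2 + 3025)*(-1/40610) + 17/31978 = sqrt(1/9604 + 3025)*(-1/40610) + 17/31978 = sqrt(29052101/9604)*(-1/40610) + 17/31978 = (sqrt(29052101)/98)*(-1/40610) + 17/31978 = -sqrt(29052101)/3979780 + 17/31978 = 17/31978 - sqrt(29052101)/3979780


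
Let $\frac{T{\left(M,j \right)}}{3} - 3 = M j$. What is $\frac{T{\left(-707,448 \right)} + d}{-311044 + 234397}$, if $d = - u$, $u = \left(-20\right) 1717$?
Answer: $\frac{915859}{76647} \approx 11.949$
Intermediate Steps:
$u = -34340$
$T{\left(M,j \right)} = 9 + 3 M j$
$d = 34340$ ($d = \left(-1\right) \left(-34340\right) = 34340$)
$\frac{T{\left(-707,448 \right)} + d}{-311044 + 234397} = \frac{\left(9 + 3 \left(-707\right) 448\right) + 34340}{-311044 + 234397} = \frac{\left(9 - 950208\right) + 34340}{-76647} = \left(-950199 + 34340\right) \left(- \frac{1}{76647}\right) = \left(-915859\right) \left(- \frac{1}{76647}\right) = \frac{915859}{76647}$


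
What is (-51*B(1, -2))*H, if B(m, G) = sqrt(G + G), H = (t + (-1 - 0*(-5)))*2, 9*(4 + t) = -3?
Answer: 1088*I ≈ 1088.0*I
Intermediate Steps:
t = -13/3 (t = -4 + (1/9)*(-3) = -4 - 1/3 = -13/3 ≈ -4.3333)
H = -32/3 (H = (-13/3 + (-1 - 0*(-5)))*2 = (-13/3 + (-1 - 1*0))*2 = (-13/3 + (-1 + 0))*2 = (-13/3 - 1)*2 = -16/3*2 = -32/3 ≈ -10.667)
B(m, G) = sqrt(2)*sqrt(G) (B(m, G) = sqrt(2*G) = sqrt(2)*sqrt(G))
(-51*B(1, -2))*H = -51*sqrt(2)*sqrt(-2)*(-32/3) = -51*sqrt(2)*I*sqrt(2)*(-32/3) = -102*I*(-32/3) = 1088*I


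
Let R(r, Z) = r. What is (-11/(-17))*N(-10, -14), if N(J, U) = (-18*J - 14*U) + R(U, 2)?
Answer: 3982/17 ≈ 234.24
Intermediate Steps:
N(J, U) = -18*J - 13*U (N(J, U) = (-18*J - 14*U) + U = -18*J - 13*U)
(-11/(-17))*N(-10, -14) = (-11/(-17))*(-18*(-10) - 13*(-14)) = (-11*(-1/17))*(180 + 182) = (11/17)*362 = 3982/17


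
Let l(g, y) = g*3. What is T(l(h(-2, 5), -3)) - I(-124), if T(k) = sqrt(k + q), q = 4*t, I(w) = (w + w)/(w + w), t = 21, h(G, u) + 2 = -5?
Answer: -1 + 3*sqrt(7) ≈ 6.9373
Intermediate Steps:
h(G, u) = -7 (h(G, u) = -2 - 5 = -7)
I(w) = 1 (I(w) = (2*w)/((2*w)) = (2*w)*(1/(2*w)) = 1)
q = 84 (q = 4*21 = 84)
l(g, y) = 3*g
T(k) = sqrt(84 + k) (T(k) = sqrt(k + 84) = sqrt(84 + k))
T(l(h(-2, 5), -3)) - I(-124) = sqrt(84 + 3*(-7)) - 1*1 = sqrt(84 - 21) - 1 = sqrt(63) - 1 = 3*sqrt(7) - 1 = -1 + 3*sqrt(7)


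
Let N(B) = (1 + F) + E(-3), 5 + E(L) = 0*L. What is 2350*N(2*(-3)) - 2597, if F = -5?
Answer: -23747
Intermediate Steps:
E(L) = -5 (E(L) = -5 + 0*L = -5 + 0 = -5)
N(B) = -9 (N(B) = (1 - 5) - 5 = -4 - 5 = -9)
2350*N(2*(-3)) - 2597 = 2350*(-9) - 2597 = -21150 - 2597 = -23747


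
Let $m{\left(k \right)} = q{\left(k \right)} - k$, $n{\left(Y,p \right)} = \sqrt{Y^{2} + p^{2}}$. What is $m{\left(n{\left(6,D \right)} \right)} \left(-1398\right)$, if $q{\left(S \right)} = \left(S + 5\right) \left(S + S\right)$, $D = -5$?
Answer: $-170556 - 12582 \sqrt{61} \approx -2.6882 \cdot 10^{5}$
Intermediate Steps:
$q{\left(S \right)} = 2 S \left(5 + S\right)$ ($q{\left(S \right)} = \left(5 + S\right) 2 S = 2 S \left(5 + S\right)$)
$m{\left(k \right)} = - k + 2 k \left(5 + k\right)$ ($m{\left(k \right)} = 2 k \left(5 + k\right) - k = - k + 2 k \left(5 + k\right)$)
$m{\left(n{\left(6,D \right)} \right)} \left(-1398\right) = \sqrt{6^{2} + \left(-5\right)^{2}} \left(9 + 2 \sqrt{6^{2} + \left(-5\right)^{2}}\right) \left(-1398\right) = \sqrt{36 + 25} \left(9 + 2 \sqrt{36 + 25}\right) \left(-1398\right) = \sqrt{61} \left(9 + 2 \sqrt{61}\right) \left(-1398\right) = - 1398 \sqrt{61} \left(9 + 2 \sqrt{61}\right)$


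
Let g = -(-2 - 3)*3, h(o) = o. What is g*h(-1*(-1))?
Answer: 15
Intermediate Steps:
g = 15 (g = -1*(-5)*3 = 5*3 = 15)
g*h(-1*(-1)) = 15*(-1*(-1)) = 15*1 = 15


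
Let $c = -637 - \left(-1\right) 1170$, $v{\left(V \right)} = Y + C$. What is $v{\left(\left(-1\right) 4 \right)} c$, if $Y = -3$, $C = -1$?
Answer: $-2132$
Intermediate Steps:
$v{\left(V \right)} = -4$ ($v{\left(V \right)} = -3 - 1 = -4$)
$c = 533$ ($c = -637 - -1170 = -637 + 1170 = 533$)
$v{\left(\left(-1\right) 4 \right)} c = \left(-4\right) 533 = -2132$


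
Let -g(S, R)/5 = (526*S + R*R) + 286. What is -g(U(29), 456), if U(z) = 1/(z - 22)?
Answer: 7290400/7 ≈ 1.0415e+6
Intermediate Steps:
U(z) = 1/(-22 + z)
g(S, R) = -1430 - 2630*S - 5*R² (g(S, R) = -5*((526*S + R*R) + 286) = -5*((526*S + R²) + 286) = -5*((R² + 526*S) + 286) = -5*(286 + R² + 526*S) = -1430 - 2630*S - 5*R²)
-g(U(29), 456) = -(-1430 - 2630/(-22 + 29) - 5*456²) = -(-1430 - 2630/7 - 5*207936) = -(-1430 - 2630*⅐ - 1039680) = -(-1430 - 2630/7 - 1039680) = -1*(-7290400/7) = 7290400/7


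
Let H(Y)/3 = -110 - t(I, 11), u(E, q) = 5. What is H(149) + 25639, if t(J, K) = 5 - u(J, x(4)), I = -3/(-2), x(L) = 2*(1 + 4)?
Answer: 25309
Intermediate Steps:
x(L) = 10 (x(L) = 2*5 = 10)
I = 3/2 (I = -3*(-1/2) = 3/2 ≈ 1.5000)
t(J, K) = 0 (t(J, K) = 5 - 1*5 = 5 - 5 = 0)
H(Y) = -330 (H(Y) = 3*(-110 - 1*0) = 3*(-110 + 0) = 3*(-110) = -330)
H(149) + 25639 = -330 + 25639 = 25309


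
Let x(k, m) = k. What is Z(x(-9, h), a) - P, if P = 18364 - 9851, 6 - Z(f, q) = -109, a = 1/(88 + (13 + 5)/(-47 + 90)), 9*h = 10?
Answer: -8398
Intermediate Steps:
h = 10/9 (h = (1/9)*10 = 10/9 ≈ 1.1111)
a = 43/3802 (a = 1/(88 + 18/43) = 1/(3802/43) = 43/3802 ≈ 0.011310)
Z(f, q) = 115 (Z(f, q) = 6 - 1*(-109) = 6 + 109 = 115)
P = 8513
Z(x(-9, h), a) - P = 115 - 1*8513 = 115 - 8513 = -8398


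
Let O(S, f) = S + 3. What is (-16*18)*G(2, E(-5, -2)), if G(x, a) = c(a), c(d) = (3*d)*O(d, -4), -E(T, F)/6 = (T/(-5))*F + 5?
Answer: -233280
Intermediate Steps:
O(S, f) = 3 + S
E(T, F) = -30 + 6*F*T/5 (E(T, F) = -6*((T/(-5))*F + 5) = -6*((-T/5)*F + 5) = -6*(-F*T/5 + 5) = -6*(5 - F*T/5) = -30 + 6*F*T/5)
c(d) = 3*d*(3 + d) (c(d) = (3*d)*(3 + d) = 3*d*(3 + d))
G(x, a) = 3*a*(3 + a)
(-16*18)*G(2, E(-5, -2)) = (-16*18)*(3*(-30 + (6/5)*(-2)*(-5))*(3 + (-30 + (6/5)*(-2)*(-5)))) = -864*(-30 + 12)*(3 + (-30 + 12)) = -864*(-18)*(3 - 18) = -864*(-18)*(-15) = -288*810 = -233280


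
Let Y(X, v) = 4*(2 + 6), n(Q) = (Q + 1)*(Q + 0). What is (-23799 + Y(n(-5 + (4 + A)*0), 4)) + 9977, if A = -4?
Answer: -13790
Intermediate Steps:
n(Q) = Q*(1 + Q) (n(Q) = (1 + Q)*Q = Q*(1 + Q))
Y(X, v) = 32 (Y(X, v) = 4*8 = 32)
(-23799 + Y(n(-5 + (4 + A)*0), 4)) + 9977 = (-23799 + 32) + 9977 = -23767 + 9977 = -13790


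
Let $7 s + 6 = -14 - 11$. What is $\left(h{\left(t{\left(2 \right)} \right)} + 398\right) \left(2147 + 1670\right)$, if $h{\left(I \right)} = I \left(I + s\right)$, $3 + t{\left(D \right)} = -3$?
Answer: $\frac{12306008}{7} \approx 1.758 \cdot 10^{6}$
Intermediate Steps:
$t{\left(D \right)} = -6$ ($t{\left(D \right)} = -3 - 3 = -6$)
$s = - \frac{31}{7}$ ($s = - \frac{6}{7} + \frac{-14 - 11}{7} = - \frac{6}{7} + \frac{1}{7} \left(-25\right) = - \frac{6}{7} - \frac{25}{7} = - \frac{31}{7} \approx -4.4286$)
$h{\left(I \right)} = I \left(- \frac{31}{7} + I\right)$ ($h{\left(I \right)} = I \left(I - \frac{31}{7}\right) = I \left(- \frac{31}{7} + I\right)$)
$\left(h{\left(t{\left(2 \right)} \right)} + 398\right) \left(2147 + 1670\right) = \left(\frac{1}{7} \left(-6\right) \left(-31 + 7 \left(-6\right)\right) + 398\right) \left(2147 + 1670\right) = \left(\frac{1}{7} \left(-6\right) \left(-31 - 42\right) + 398\right) 3817 = \left(\frac{1}{7} \left(-6\right) \left(-73\right) + 398\right) 3817 = \left(\frac{438}{7} + 398\right) 3817 = \frac{3224}{7} \cdot 3817 = \frac{12306008}{7}$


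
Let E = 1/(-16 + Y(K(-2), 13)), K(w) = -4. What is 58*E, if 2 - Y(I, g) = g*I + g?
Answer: 58/25 ≈ 2.3200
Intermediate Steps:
Y(I, g) = 2 - g - I*g (Y(I, g) = 2 - (g*I + g) = 2 - (I*g + g) = 2 - (g + I*g) = 2 + (-g - I*g) = 2 - g - I*g)
E = 1/25 (E = 1/(-16 + (2 - 1*13 - 1*(-4)*13)) = 1/(-16 + (2 - 13 + 52)) = 1/(-16 + 41) = 1/25 ≈ 0.040000)
58*E = 58*(1/25) = 58/25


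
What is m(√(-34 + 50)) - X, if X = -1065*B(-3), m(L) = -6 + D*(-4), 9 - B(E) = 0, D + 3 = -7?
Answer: 9619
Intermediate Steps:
D = -10 (D = -3 - 7 = -10)
B(E) = 9 (B(E) = 9 - 1*0 = 9 + 0 = 9)
m(L) = 34 (m(L) = -6 - 10*(-4) = -6 + 40 = 34)
X = -9585 (X = -1065*9 = -9585)
m(√(-34 + 50)) - X = 34 - 1*(-9585) = 34 + 9585 = 9619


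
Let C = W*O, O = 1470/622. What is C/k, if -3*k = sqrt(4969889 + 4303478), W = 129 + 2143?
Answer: -5009760*sqrt(9273367)/2884017137 ≈ -5.2898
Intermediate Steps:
W = 2272
k = -sqrt(9273367)/3 (k = -sqrt(4969889 + 4303478)/3 = -sqrt(9273367)/3 ≈ -1015.1)
O = 735/311 (O = 1470*(1/622) = 735/311 ≈ 2.3633)
C = 1669920/311 (C = 2272*(735/311) = 1669920/311 ≈ 5369.5)
C/k = 1669920/(311*((-sqrt(9273367)/3))) = 1669920*(-3*sqrt(9273367)/9273367)/311 = -5009760*sqrt(9273367)/2884017137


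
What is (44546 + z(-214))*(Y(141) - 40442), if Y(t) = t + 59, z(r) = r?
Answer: -1784008344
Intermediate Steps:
Y(t) = 59 + t
(44546 + z(-214))*(Y(141) - 40442) = (44546 - 214)*((59 + 141) - 40442) = 44332*(200 - 40442) = 44332*(-40242) = -1784008344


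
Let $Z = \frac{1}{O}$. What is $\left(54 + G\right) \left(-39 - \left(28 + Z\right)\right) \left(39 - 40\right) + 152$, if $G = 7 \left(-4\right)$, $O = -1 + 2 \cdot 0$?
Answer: $1868$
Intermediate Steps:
$O = -1$ ($O = -1 + 0 = -1$)
$Z = -1$ ($Z = \frac{1}{-1} = -1$)
$G = -28$
$\left(54 + G\right) \left(-39 - \left(28 + Z\right)\right) \left(39 - 40\right) + 152 = \left(54 - 28\right) \left(-39 - 27\right) \left(39 - 40\right) + 152 = 26 \left(-39 + \left(-28 + 1\right)\right) \left(39 - 40\right) + 152 = 26 \left(-39 - 27\right) \left(-1\right) + 152 = 26 \left(-66\right) \left(-1\right) + 152 = \left(-1716\right) \left(-1\right) + 152 = 1716 + 152 = 1868$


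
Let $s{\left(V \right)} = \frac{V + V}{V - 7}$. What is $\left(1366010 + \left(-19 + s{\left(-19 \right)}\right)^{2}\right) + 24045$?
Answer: $\frac{234971279}{169} \approx 1.3904 \cdot 10^{6}$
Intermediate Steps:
$s{\left(V \right)} = \frac{2 V}{-7 + V}$
$\left(1366010 + \left(-19 + s{\left(-19 \right)}\right)^{2}\right) + 24045 = \left(1366010 + \left(-19 + 2 \left(-19\right) \frac{1}{-7 - 19}\right)^{2}\right) + 24045 = \left(1366010 + \left(-19 + 2 \left(-19\right) \frac{1}{-26}\right)^{2}\right) + 24045 = \left(1366010 + \left(-19 + 2 \left(-19\right) \left(- \frac{1}{26}\right)\right)^{2}\right) + 24045 = \left(1366010 + \left(-19 + \frac{19}{13}\right)^{2}\right) + 24045 = \left(1366010 + \left(- \frac{228}{13}\right)^{2}\right) + 24045 = \left(1366010 + \frac{51984}{169}\right) + 24045 = \frac{230907674}{169} + 24045 = \frac{234971279}{169}$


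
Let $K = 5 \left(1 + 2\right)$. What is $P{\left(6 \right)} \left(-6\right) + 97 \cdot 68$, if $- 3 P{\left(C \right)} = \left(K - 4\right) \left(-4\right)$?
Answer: $6508$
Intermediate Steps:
$K = 15$ ($K = 5 \cdot 3 = 15$)
$P{\left(C \right)} = \frac{44}{3}$ ($P{\left(C \right)} = - \frac{\left(15 - 4\right) \left(-4\right)}{3} = - \frac{11 \left(-4\right)}{3} = \left(- \frac{1}{3}\right) \left(-44\right) = \frac{44}{3}$)
$P{\left(6 \right)} \left(-6\right) + 97 \cdot 68 = \frac{44}{3} \left(-6\right) + 97 \cdot 68 = -88 + 6596 = 6508$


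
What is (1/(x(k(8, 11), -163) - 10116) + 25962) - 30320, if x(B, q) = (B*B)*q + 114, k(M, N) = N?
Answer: -129541551/29725 ≈ -4358.0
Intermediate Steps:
x(B, q) = 114 + q*B² (x(B, q) = B²*q + 114 = q*B² + 114 = 114 + q*B²)
(1/(x(k(8, 11), -163) - 10116) + 25962) - 30320 = (1/((114 - 163*11²) - 10116) + 25962) - 30320 = (1/((114 - 163*121) - 10116) + 25962) - 30320 = (1/((114 - 19723) - 10116) + 25962) - 30320 = (1/(-19609 - 10116) + 25962) - 30320 = (1/(-29725) + 25962) - 30320 = (-1/29725 + 25962) - 30320 = 771720449/29725 - 30320 = -129541551/29725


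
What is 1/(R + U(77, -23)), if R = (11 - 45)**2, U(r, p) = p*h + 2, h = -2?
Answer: 1/1204 ≈ 0.00083056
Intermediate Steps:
U(r, p) = 2 - 2*p (U(r, p) = p*(-2) + 2 = -2*p + 2 = 2 - 2*p)
R = 1156 (R = (-34)**2 = 1156)
1/(R + U(77, -23)) = 1/(1156 + (2 - 2*(-23))) = 1/(1156 + (2 + 46)) = 1/(1156 + 48) = 1/1204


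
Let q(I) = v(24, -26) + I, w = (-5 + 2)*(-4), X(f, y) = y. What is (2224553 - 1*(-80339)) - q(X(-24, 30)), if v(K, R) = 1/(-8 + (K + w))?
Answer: 64536135/28 ≈ 2.3049e+6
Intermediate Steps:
w = 12 (w = -3*(-4) = 12)
v(K, R) = 1/(4 + K) (v(K, R) = 1/(-8 + (K + 12)) = 1/(-8 + (12 + K)) = 1/(4 + K))
q(I) = 1/28 + I (q(I) = 1/(4 + 24) + I = 1/28 + I)
(2224553 - 1*(-80339)) - q(X(-24, 30)) = (2224553 - 1*(-80339)) - (1/28 + 30) = (2224553 + 80339) - 1*841/28 = 2304892 - 841/28 = 64536135/28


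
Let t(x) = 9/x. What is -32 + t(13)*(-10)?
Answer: -506/13 ≈ -38.923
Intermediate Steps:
-32 + t(13)*(-10) = -32 + (9/13)*(-10) = -32 - 90/13 = -506/13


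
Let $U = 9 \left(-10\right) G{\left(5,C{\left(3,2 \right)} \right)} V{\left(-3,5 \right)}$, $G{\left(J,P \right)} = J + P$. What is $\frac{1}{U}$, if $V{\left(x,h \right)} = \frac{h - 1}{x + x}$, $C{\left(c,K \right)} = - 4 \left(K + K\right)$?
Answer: $- \frac{1}{660} \approx -0.0015152$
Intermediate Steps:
$C{\left(c,K \right)} = - 8 K$ ($C{\left(c,K \right)} = - 4 \cdot 2 K = - 8 K$)
$V{\left(x,h \right)} = \frac{-1 + h}{2 x}$
$U = -660$ ($U = 9 \left(-10\right) \left(5 - 16\right) \frac{-1 + 5}{2 \left(-3\right)} = - 90 \left(5 - 16\right) \frac{1}{2} \left(- \frac{1}{3}\right) 4 = \left(-90\right) \left(-11\right) \left(- \frac{2}{3}\right) = 990 \left(- \frac{2}{3}\right) = -660$)
$\frac{1}{U} = \frac{1}{-660} = - \frac{1}{660}$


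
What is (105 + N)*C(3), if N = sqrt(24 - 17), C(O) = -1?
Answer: -105 - sqrt(7) ≈ -107.65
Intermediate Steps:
N = sqrt(7) ≈ 2.6458
(105 + N)*C(3) = (105 + sqrt(7))*(-1) = -105 - sqrt(7)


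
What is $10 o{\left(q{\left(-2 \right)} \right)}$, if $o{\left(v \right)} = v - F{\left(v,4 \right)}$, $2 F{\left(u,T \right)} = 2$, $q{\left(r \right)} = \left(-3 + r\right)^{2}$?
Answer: $240$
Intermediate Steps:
$F{\left(u,T \right)} = 1$ ($F{\left(u,T \right)} = \frac{1}{2} \cdot 2 = 1$)
$o{\left(v \right)} = -1 + v$ ($o{\left(v \right)} = v - 1 = -1 + v$)
$10 o{\left(q{\left(-2 \right)} \right)} = 10 \left(-1 + \left(-3 - 2\right)^{2}\right) = 10 \left(-1 + \left(-5\right)^{2}\right) = 10 \left(-1 + 25\right) = 10 \cdot 24 = 240$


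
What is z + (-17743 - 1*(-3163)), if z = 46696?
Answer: 32116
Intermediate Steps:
z + (-17743 - 1*(-3163)) = 46696 + (-17743 - 1*(-3163)) = 46696 + (-17743 + 3163) = 46696 - 14580 = 32116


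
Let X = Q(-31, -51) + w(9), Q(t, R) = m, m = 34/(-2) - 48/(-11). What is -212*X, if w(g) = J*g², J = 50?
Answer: -9415132/11 ≈ -8.5592e+5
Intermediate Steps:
m = -139/11 (m = 34*(-½) - 48*(-1/11) = -17 + 48/11 = -139/11 ≈ -12.636)
Q(t, R) = -139/11
w(g) = 50*g²
X = 44411/11 (X = -139/11 + 50*9² = -139/11 + 50*81 = -139/11 + 4050 = 44411/11 ≈ 4037.4)
-212*X = -212*44411/11 = -9415132/11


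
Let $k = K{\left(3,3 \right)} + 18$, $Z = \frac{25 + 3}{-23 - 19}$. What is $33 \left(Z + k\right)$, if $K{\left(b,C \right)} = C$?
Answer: $671$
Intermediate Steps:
$Z = - \frac{2}{3}$ ($Z = \frac{28}{-42} = 28 \left(- \frac{1}{42}\right) = - \frac{2}{3} \approx -0.66667$)
$k = 21$ ($k = 3 + 18 = 21$)
$33 \left(Z + k\right) = 33 \left(- \frac{2}{3} + 21\right) = 33 \cdot \frac{61}{3} = 671$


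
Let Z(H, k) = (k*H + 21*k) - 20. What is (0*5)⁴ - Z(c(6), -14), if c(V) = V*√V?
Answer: 314 + 84*√6 ≈ 519.76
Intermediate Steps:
c(V) = V^(3/2)
Z(H, k) = -20 + 21*k + H*k (Z(H, k) = (H*k + 21*k) - 20 = (21*k + H*k) - 20 = -20 + 21*k + H*k)
(0*5)⁴ - Z(c(6), -14) = (0*5)⁴ - (-20 + 21*(-14) + 6^(3/2)*(-14)) = 0⁴ - (-20 - 294 + (6*√6)*(-14)) = 0 - (-20 - 294 - 84*√6) = 0 - (-314 - 84*√6) = 0 + (314 + 84*√6) = 314 + 84*√6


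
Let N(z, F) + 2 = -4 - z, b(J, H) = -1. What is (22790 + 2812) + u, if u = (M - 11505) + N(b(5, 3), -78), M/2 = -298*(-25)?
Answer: 28992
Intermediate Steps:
M = 14900 (M = 2*(-298*(-25)) = 2*7450 = 14900)
N(z, F) = -6 - z (N(z, F) = -2 + (-4 - z) = -6 - z)
u = 3390 (u = (14900 - 11505) + (-6 - 1*(-1)) = 3395 + (-6 + 1) = 3395 - 5 = 3390)
(22790 + 2812) + u = (22790 + 2812) + 3390 = 25602 + 3390 = 28992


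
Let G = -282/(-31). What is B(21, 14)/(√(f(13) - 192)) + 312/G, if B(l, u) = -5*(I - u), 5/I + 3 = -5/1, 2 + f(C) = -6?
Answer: 1612/47 - 117*I*√2/32 ≈ 34.298 - 5.1707*I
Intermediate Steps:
f(C) = -8 (f(C) = -2 - 6 = -8)
I = -5/8 (I = 5/(-3 - 5/1) = 5/(-3 - 5*1) = 5/(-3 - 5) = 5/(-8) = 5*(-⅛) = -5/8 ≈ -0.62500)
B(l, u) = 25/8 + 5*u (B(l, u) = -5*(-5/8 - u) = 25/8 + 5*u)
G = 282/31 (G = -282*(-1)/31 = -6*(-47/31) = 282/31 ≈ 9.0968)
B(21, 14)/(√(f(13) - 192)) + 312/G = (25/8 + 5*14)/(√(-8 - 192)) + 312/(282/31) = (25/8 + 70)/(√(-200)) + 312*(31/282) = 585/(8*((10*I*√2))) + 1612/47 = 585*(-I*√2/20)/8 + 1612/47 = -117*I*√2/32 + 1612/47 = 1612/47 - 117*I*√2/32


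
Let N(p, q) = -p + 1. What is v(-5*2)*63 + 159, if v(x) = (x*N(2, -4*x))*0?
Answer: 159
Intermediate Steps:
N(p, q) = 1 - p
v(x) = 0 (v(x) = (x*(1 - 1*2))*0 = (x*(1 - 2))*0 = (x*(-1))*0 = -x*0 = 0)
v(-5*2)*63 + 159 = 0*63 + 159 = 0 + 159 = 159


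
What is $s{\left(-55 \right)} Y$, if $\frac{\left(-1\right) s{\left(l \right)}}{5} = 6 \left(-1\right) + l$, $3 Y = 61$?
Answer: $\frac{18605}{3} \approx 6201.7$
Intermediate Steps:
$Y = \frac{61}{3}$ ($Y = \frac{1}{3} \cdot 61 = \frac{61}{3} \approx 20.333$)
$s{\left(l \right)} = 30 - 5 l$ ($s{\left(l \right)} = - 5 \left(6 \left(-1\right) + l\right) = - 5 \left(-6 + l\right) = 30 - 5 l$)
$s{\left(-55 \right)} Y = \left(30 - -275\right) \frac{61}{3} = \left(30 + 275\right) \frac{61}{3} = 305 \cdot \frac{61}{3} = \frac{18605}{3}$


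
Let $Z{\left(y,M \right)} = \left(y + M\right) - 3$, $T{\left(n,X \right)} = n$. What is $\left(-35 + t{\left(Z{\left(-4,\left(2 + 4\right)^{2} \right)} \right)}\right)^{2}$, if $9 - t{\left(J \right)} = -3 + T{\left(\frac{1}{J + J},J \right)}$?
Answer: $\frac{1782225}{3364} \approx 529.79$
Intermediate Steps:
$Z{\left(y,M \right)} = -3 + M + y$ ($Z{\left(y,M \right)} = \left(M + y\right) - 3 = -3 + M + y$)
$t{\left(J \right)} = 12 - \frac{1}{2 J}$ ($t{\left(J \right)} = 9 - \left(-3 + \frac{1}{J + J}\right) = 9 - \left(-3 + \frac{1}{2 J}\right) = 9 + \left(3 - \frac{1}{2 J}\right) = 12 - \frac{1}{2 J}$)
$\left(-35 + t{\left(Z{\left(-4,\left(2 + 4\right)^{2} \right)} \right)}\right)^{2} = \left(-35 + \left(12 - \frac{1}{2 \left(-3 + \left(2 + 4\right)^{2} - 4\right)}\right)\right)^{2} = \left(-35 + \left(12 - \frac{1}{2 \left(-3 + 6^{2} - 4\right)}\right)\right)^{2} = \left(-35 + \left(12 - \frac{1}{2 \left(-3 + 36 - 4\right)}\right)\right)^{2} = \left(-35 + \left(12 - \frac{1}{2 \cdot 29}\right)\right)^{2} = \left(-35 + \left(12 - \frac{1}{58}\right)\right)^{2} = \left(-35 + \frac{695}{58}\right)^{2} = \left(- \frac{1335}{58}\right)^{2} = \frac{1782225}{3364}$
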